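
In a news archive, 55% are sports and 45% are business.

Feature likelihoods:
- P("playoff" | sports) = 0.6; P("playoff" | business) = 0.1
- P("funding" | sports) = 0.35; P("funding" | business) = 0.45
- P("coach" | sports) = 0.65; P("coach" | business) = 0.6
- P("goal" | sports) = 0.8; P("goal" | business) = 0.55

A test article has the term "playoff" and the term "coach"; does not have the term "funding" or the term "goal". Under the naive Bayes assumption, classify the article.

sports

sports: 0.55 × 0.6 × (1−0.35) × 0.65 × (1−0.8) = 0.027885
business: 0.45 × 0.1 × (1−0.45) × 0.6 × (1−0.55) = 0.0066825
Highest score → sports.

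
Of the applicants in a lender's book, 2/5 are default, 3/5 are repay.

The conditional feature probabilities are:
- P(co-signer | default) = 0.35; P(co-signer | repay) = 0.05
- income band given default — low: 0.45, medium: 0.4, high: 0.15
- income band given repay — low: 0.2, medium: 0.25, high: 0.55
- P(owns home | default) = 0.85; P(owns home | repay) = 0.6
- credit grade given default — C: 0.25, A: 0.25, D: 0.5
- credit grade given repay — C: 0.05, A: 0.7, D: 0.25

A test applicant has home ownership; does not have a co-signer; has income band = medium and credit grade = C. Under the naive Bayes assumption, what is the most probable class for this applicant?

default: 0.4 × (1−0.35) × 0.4 × 0.85 × 0.25 = 0.0221
repay: 0.6 × (1−0.05) × 0.25 × 0.6 × 0.05 = 0.004275
Highest score → default.

default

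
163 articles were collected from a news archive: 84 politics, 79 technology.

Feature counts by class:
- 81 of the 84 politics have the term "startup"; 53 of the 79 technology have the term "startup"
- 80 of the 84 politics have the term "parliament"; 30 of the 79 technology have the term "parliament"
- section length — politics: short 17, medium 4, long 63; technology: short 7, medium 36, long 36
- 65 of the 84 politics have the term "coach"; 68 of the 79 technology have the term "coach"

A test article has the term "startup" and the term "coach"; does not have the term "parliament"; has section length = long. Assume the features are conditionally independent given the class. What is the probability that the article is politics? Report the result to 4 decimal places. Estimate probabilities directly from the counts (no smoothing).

politics: (84/163) × (81/84) × (4/84) × (63/84) × (65/84) ≈ 0.0137333
technology: (79/163) × (53/79) × (49/79) × (36/79) × (68/79) ≈ 0.0791069
P(politics | x) = 0.0137333 / 0.0928402 ≈ 0.1479

0.1479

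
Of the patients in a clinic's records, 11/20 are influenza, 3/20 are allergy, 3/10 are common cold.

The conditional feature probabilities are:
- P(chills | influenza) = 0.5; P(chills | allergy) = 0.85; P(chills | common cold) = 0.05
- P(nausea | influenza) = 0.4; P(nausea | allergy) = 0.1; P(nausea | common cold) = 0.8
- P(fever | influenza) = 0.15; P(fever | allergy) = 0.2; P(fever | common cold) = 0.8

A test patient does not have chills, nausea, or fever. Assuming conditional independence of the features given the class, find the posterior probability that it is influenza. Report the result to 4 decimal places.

influenza: 0.55 × (1−0.5) × (1−0.4) × (1−0.15) = 0.14025
allergy: 0.15 × (1−0.85) × (1−0.1) × (1−0.2) = 0.0162
common cold: 0.3 × (1−0.05) × (1−0.8) × (1−0.8) = 0.0114
P(influenza | x) = 0.14025 / 0.16785 ≈ 0.8356

0.8356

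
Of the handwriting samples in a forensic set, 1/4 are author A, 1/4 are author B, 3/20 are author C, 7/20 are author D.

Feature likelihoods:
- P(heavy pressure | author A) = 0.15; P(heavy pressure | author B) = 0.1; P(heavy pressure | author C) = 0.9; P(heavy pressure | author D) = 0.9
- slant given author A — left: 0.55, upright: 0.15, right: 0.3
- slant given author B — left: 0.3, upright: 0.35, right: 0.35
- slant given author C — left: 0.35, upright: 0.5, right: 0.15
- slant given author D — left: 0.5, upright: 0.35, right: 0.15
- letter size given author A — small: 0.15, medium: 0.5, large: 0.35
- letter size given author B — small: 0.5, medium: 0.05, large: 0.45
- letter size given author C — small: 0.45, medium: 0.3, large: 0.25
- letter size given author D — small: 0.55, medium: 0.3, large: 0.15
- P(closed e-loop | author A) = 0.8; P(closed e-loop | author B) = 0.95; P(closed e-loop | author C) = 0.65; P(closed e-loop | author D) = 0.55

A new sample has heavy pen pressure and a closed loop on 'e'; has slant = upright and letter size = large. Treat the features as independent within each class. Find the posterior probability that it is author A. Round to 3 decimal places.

0.062

author A: 0.25 × 0.15 × 0.15 × 0.35 × 0.8 = 0.001575
author B: 0.25 × 0.1 × 0.35 × 0.45 × 0.95 = 0.003740625
author C: 0.15 × 0.9 × 0.5 × 0.25 × 0.65 = 0.01096875
author D: 0.35 × 0.9 × 0.35 × 0.15 × 0.55 = 0.009095625
P(author A | x) = 0.001575 / 0.02538 ≈ 0.062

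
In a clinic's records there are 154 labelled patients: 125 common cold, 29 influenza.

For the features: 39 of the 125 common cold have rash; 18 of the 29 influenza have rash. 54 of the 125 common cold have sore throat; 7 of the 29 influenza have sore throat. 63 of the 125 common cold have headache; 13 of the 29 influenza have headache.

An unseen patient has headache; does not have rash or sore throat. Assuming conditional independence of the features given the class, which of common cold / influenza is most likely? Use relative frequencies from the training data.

common cold

common cold: (125/154) × (86/125) × (71/125) × (63/125) ≈ 0.159866
influenza: (29/154) × (11/29) × (22/29) × (13/29) ≈ 0.0242908
Highest score → common cold.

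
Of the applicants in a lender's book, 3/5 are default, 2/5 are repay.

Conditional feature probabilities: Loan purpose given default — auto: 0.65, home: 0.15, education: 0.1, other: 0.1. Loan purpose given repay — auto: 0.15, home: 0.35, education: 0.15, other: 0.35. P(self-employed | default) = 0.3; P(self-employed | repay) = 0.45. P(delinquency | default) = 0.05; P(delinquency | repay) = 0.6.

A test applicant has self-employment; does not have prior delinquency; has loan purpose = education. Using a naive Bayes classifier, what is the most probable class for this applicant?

default

default: 0.6 × 0.1 × 0.3 × (1−0.05) = 0.0171
repay: 0.4 × 0.15 × 0.45 × (1−0.6) = 0.0108
Highest score → default.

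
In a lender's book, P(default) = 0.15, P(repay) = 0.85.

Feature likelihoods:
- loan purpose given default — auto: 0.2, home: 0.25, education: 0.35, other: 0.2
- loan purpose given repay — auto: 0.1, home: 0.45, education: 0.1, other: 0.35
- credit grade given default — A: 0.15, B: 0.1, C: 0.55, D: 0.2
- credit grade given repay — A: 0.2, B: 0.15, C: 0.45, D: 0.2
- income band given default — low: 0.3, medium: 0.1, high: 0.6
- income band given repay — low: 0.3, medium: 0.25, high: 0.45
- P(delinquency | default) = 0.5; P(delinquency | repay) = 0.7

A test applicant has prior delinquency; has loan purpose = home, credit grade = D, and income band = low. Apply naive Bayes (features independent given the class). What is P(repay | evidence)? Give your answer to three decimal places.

0.935

default: 0.15 × 0.25 × 0.2 × 0.3 × 0.5 = 0.001125
repay: 0.85 × 0.45 × 0.2 × 0.3 × 0.7 = 0.016065
P(repay | x) = 0.016065 / 0.01719 ≈ 0.935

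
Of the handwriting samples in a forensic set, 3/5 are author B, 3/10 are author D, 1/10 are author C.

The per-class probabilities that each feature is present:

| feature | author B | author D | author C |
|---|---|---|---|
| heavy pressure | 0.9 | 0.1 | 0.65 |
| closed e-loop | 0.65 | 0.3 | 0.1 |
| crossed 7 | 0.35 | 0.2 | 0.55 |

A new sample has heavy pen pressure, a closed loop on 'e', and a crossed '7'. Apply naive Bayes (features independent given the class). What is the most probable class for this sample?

author B

author B: 0.6 × 0.9 × 0.65 × 0.35 = 0.12285
author D: 0.3 × 0.1 × 0.3 × 0.2 = 0.0018
author C: 0.1 × 0.65 × 0.1 × 0.55 = 0.003575
Highest score → author B.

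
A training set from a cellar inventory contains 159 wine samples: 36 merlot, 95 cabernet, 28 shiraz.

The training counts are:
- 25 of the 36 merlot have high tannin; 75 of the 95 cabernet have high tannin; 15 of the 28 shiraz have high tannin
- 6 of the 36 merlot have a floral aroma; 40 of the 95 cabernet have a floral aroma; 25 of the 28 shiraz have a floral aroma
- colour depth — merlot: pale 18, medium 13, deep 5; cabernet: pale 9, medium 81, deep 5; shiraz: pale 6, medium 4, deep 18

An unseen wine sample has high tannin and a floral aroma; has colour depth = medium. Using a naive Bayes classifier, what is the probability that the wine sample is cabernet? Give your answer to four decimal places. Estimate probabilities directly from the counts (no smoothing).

0.8874

merlot: (36/159) × (25/36) × (6/36) × (13/36) ≈ 0.00946308
cabernet: (95/159) × (75/95) × (40/95) × (81/95) ≈ 0.169341
shiraz: (28/159) × (15/28) × (25/28) × (4/28) ≈ 0.0120331
P(cabernet | x) = 0.169341 / 0.19083718 ≈ 0.8874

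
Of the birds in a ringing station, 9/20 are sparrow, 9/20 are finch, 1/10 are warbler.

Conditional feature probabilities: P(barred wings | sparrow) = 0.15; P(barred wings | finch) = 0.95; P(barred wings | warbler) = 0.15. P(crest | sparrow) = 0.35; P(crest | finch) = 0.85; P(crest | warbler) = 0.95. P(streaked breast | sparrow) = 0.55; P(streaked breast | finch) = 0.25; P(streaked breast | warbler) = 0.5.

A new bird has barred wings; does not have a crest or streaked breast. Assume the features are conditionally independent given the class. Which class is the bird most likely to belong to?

sparrow: 0.45 × 0.15 × (1−0.35) × (1−0.55) = 0.01974375
finch: 0.45 × 0.95 × (1−0.85) × (1−0.25) = 0.04809375
warbler: 0.1 × 0.15 × (1−0.95) × (1−0.5) = 0.000375
Highest score → finch.

finch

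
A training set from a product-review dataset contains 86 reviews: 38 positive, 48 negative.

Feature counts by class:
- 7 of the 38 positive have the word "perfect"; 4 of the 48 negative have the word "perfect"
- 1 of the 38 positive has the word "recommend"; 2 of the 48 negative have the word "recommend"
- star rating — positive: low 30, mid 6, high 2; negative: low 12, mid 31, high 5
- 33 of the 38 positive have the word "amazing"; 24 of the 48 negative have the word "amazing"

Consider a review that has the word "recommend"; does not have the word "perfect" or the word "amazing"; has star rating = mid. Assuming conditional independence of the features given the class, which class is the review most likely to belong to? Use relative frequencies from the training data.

negative

positive: (38/86) × (31/38) × (1/38) × (6/38) × (5/38) ≈ 0.000197076
negative: (48/86) × (44/48) × (2/48) × (31/48) × (24/48) ≈ 0.00688388
Highest score → negative.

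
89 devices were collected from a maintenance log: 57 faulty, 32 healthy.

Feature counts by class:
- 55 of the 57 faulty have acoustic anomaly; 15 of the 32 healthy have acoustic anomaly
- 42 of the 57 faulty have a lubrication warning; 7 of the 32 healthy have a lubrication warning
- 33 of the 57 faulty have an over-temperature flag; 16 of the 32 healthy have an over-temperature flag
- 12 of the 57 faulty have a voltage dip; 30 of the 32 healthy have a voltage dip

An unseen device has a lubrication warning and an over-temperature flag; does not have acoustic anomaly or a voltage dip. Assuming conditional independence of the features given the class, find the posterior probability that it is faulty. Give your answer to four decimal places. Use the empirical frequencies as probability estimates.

0.8529

faulty: (57/89) × (2/57) × (42/57) × (33/57) × (45/57) ≈ 0.00756818
healthy: (32/89) × (17/32) × (7/32) × (16/32) × (2/32) ≈ 0.00130574
P(faulty | x) = 0.00756818 / 0.00887392 ≈ 0.8529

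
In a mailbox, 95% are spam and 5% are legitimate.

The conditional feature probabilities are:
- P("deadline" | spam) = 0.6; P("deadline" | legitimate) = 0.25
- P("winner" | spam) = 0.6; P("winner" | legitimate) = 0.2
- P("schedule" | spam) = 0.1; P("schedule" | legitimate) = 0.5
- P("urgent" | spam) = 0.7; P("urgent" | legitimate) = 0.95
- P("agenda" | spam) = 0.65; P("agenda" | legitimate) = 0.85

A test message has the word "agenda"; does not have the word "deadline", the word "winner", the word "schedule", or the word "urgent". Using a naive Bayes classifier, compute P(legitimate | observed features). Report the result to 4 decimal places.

0.0233

spam: 0.95 × (1−0.6) × (1−0.6) × (1−0.1) × (1−0.7) × 0.65 = 0.026676
legitimate: 0.05 × (1−0.25) × (1−0.2) × (1−0.5) × (1−0.95) × 0.85 = 0.0006375
P(legitimate | x) = 0.0006375 / 0.0273135 ≈ 0.0233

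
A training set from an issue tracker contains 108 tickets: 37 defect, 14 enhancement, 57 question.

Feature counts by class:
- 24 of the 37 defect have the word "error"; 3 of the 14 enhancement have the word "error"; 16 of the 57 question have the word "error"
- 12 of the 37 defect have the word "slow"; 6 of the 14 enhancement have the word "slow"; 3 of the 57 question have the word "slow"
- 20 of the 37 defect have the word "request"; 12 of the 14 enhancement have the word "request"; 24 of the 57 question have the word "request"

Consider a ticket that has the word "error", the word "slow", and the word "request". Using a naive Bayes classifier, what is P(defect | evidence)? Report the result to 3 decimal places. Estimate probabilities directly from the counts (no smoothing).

0.743

defect: (37/108) × (24/37) × (12/37) × (20/37) ≈ 0.0389579
enhancement: (14/108) × (3/14) × (6/14) × (12/14) ≈ 0.0102041
question: (57/108) × (16/57) × (3/57) × (24/57) ≈ 0.00328306
P(defect | x) = 0.0389579 / 0.05244506 ≈ 0.743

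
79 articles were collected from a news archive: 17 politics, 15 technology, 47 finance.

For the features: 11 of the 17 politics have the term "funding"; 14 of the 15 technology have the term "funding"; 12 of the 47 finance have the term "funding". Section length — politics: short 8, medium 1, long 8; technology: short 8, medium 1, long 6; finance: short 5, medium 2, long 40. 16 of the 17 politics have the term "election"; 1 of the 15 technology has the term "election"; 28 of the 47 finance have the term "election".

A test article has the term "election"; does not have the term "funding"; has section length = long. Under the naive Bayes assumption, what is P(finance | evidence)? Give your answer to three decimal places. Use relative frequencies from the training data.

0.869

politics: (17/79) × (6/17) × (8/17) × (16/17) ≈ 0.0336385
technology: (15/79) × (1/15) × (6/15) × (1/15) ≈ 0.000337553
finance: (47/79) × (35/47) × (40/47) × (28/47) ≈ 0.224628
P(finance | x) = 0.224628 / 0.258604053 ≈ 0.869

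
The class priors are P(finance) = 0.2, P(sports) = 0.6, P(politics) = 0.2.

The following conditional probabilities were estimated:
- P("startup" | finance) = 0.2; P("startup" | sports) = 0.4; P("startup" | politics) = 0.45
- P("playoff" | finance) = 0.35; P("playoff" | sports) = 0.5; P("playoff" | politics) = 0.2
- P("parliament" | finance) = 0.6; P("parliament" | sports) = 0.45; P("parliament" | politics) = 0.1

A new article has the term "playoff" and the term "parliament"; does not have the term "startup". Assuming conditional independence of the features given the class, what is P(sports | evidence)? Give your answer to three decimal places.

0.693

finance: 0.2 × (1−0.2) × 0.35 × 0.6 = 0.0336
sports: 0.6 × (1−0.4) × 0.5 × 0.45 = 0.081
politics: 0.2 × (1−0.45) × 0.2 × 0.1 = 0.0022
P(sports | x) = 0.081 / 0.1168 ≈ 0.693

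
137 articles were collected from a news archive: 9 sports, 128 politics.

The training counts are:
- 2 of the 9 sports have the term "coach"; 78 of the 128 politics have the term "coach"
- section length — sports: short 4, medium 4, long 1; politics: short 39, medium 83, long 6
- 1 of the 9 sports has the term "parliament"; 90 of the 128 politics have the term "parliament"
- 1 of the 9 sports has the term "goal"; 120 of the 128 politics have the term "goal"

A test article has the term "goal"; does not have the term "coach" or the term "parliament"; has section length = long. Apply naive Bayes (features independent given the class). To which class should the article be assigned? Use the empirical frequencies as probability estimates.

politics

sports: (9/137) × (7/9) × (1/9) × (8/9) × (1/9) ≈ 0.000560712
politics: (128/137) × (50/128) × (6/128) × (38/128) × (120/128) ≈ 0.00476141
Highest score → politics.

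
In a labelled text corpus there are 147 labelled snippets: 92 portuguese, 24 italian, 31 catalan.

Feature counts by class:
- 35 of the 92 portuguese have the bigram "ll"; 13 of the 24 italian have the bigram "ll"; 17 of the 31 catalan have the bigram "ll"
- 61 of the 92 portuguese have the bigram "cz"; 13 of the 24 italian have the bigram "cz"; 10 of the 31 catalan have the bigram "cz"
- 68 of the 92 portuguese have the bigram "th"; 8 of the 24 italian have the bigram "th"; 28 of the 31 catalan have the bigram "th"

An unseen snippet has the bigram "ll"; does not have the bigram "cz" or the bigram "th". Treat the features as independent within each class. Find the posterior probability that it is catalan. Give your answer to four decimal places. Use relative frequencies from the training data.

portuguese: (92/147) × (35/92) × (31/92) × (24/92) ≈ 0.020929
italian: (24/147) × (13/24) × (11/24) × (16/24) ≈ 0.0270219
catalan: (31/147) × (17/31) × (21/31) × (3/31) ≈ 0.00758139
P(catalan | x) = 0.00758139 / 0.05553229 ≈ 0.1365

0.1365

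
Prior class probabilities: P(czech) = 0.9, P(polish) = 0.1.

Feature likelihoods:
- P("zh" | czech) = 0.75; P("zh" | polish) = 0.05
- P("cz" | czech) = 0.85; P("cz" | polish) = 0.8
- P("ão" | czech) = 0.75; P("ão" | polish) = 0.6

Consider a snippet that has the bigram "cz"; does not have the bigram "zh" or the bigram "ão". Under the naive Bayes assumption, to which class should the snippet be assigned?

czech

czech: 0.9 × (1−0.75) × 0.85 × (1−0.75) = 0.0478125
polish: 0.1 × (1−0.05) × 0.8 × (1−0.6) = 0.0304
Highest score → czech.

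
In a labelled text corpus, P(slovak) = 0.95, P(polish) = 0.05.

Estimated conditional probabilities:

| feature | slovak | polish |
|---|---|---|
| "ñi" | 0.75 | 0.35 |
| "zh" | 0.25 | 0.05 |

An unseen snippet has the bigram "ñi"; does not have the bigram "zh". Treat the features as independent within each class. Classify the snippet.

slovak

slovak: 0.95 × 0.75 × (1−0.25) = 0.534375
polish: 0.05 × 0.35 × (1−0.05) = 0.016625
Highest score → slovak.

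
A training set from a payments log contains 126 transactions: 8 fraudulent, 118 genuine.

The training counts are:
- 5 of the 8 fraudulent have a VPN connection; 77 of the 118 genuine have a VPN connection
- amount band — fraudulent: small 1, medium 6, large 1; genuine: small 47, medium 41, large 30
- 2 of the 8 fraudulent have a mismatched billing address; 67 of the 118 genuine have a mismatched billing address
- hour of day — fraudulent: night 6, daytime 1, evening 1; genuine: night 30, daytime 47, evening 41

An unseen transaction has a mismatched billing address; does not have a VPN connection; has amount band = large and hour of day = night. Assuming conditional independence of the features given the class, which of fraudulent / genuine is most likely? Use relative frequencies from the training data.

fraudulent: (8/126) × (3/8) × (1/8) × (2/8) × (6/8) ≈ 0.000558036
genuine: (118/126) × (41/118) × (30/118) × (67/118) × (30/118) ≈ 0.0119422
Highest score → genuine.

genuine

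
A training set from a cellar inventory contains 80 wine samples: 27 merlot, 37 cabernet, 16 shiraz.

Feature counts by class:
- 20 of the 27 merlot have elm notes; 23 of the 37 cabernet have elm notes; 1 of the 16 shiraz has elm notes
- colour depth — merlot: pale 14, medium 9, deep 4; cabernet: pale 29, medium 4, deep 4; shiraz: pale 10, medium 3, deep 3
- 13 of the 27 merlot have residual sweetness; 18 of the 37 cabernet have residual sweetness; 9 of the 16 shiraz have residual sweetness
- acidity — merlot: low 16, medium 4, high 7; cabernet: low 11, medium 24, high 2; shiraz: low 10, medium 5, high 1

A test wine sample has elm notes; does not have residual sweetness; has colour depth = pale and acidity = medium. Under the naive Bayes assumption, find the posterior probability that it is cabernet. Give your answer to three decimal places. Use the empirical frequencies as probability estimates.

merlot: (27/80) × (20/27) × (14/27) × (14/27) × (4/27) ≈ 0.00995783
cabernet: (37/80) × (23/37) × (29/37) × (19/37) × (24/37) ≈ 0.0750577
shiraz: (16/80) × (1/16) × (10/16) × (7/16) × (5/16) = 0.001068115234375
P(cabernet | x) = 0.0750577 / 0.086083645234375 ≈ 0.872

0.872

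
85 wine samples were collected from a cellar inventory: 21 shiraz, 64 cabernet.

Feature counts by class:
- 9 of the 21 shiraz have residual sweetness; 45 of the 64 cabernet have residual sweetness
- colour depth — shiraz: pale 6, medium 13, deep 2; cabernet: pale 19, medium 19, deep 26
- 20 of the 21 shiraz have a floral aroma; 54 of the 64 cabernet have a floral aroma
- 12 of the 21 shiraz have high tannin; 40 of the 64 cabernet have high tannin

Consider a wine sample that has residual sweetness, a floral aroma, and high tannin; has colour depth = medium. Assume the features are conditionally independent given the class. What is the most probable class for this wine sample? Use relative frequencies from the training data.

cabernet

shiraz: (21/85) × (9/21) × (13/21) × (20/21) × (12/21) ≈ 0.0356714
cabernet: (64/85) × (45/64) × (19/64) × (54/64) × (40/64) ≈ 0.0828822
Highest score → cabernet.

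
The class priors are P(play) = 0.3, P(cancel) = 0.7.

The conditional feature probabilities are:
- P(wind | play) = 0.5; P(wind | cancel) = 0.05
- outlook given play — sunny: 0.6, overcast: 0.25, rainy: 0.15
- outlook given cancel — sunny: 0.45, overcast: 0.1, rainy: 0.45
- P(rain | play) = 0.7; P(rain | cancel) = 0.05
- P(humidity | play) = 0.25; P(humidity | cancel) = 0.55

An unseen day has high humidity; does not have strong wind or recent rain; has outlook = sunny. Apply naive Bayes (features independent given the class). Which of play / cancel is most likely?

cancel

play: 0.3 × (1−0.5) × 0.6 × (1−0.7) × 0.25 = 0.00675
cancel: 0.7 × (1−0.05) × 0.45 × (1−0.05) × 0.55 = 0.156358125
Highest score → cancel.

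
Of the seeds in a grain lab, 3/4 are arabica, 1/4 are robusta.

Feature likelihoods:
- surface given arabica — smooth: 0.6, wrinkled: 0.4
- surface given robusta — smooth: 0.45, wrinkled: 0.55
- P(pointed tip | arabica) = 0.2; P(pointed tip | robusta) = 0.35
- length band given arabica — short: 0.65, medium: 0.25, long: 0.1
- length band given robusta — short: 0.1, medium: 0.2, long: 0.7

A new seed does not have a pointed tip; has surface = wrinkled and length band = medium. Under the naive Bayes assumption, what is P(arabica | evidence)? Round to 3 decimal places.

0.770

arabica: 0.75 × 0.4 × (1−0.2) × 0.25 = 0.06
robusta: 0.25 × 0.55 × (1−0.35) × 0.2 = 0.017875
P(arabica | x) = 0.06 / 0.077875 ≈ 0.770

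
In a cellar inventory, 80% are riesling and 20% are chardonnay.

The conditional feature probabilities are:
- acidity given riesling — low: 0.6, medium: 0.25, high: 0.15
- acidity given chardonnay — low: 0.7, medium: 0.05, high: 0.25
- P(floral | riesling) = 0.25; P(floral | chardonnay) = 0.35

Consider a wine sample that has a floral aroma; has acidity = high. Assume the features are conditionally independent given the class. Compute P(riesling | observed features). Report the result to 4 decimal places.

riesling: 0.8 × 0.15 × 0.25 = 0.03
chardonnay: 0.2 × 0.25 × 0.35 = 0.0175
P(riesling | x) = 0.03 / 0.0475 ≈ 0.6316

0.6316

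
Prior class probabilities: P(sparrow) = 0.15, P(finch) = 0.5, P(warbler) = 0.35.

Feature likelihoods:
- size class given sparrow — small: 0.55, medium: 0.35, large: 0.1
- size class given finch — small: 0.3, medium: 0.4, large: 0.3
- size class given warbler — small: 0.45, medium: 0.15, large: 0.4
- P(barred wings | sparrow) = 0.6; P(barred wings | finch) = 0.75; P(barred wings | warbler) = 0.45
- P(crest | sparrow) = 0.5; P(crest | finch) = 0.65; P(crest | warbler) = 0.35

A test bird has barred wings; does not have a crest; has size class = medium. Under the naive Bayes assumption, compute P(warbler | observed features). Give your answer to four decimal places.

sparrow: 0.15 × 0.35 × 0.6 × (1−0.5) = 0.01575
finch: 0.5 × 0.4 × 0.75 × (1−0.65) = 0.0525
warbler: 0.35 × 0.15 × 0.45 × (1−0.35) = 0.01535625
P(warbler | x) = 0.01535625 / 0.08360625 ≈ 0.1837

0.1837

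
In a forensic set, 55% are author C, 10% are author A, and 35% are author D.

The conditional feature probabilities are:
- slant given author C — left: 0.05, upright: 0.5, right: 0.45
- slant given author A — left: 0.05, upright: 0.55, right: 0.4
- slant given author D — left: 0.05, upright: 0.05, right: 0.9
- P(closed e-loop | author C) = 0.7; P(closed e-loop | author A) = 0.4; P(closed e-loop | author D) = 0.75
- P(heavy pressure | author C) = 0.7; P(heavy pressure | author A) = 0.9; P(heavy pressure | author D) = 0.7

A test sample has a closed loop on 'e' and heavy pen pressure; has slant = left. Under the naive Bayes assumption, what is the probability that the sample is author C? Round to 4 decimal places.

author C: 0.55 × 0.05 × 0.7 × 0.7 = 0.013475
author A: 0.1 × 0.05 × 0.4 × 0.9 = 0.0018
author D: 0.35 × 0.05 × 0.75 × 0.7 = 0.0091875
P(author C | x) = 0.013475 / 0.0244625 ≈ 0.5508

0.5508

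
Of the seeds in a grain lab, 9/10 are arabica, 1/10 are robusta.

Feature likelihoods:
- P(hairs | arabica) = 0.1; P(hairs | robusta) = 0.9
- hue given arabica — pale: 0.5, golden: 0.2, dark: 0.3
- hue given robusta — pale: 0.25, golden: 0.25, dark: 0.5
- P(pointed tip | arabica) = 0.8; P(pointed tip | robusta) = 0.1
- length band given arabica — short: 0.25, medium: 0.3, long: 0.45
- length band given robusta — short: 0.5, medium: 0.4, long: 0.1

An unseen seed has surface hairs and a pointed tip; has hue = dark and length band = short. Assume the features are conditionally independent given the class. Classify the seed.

arabica: 0.9 × 0.1 × 0.3 × 0.8 × 0.25 = 0.0054
robusta: 0.1 × 0.9 × 0.5 × 0.1 × 0.5 = 0.00225
Highest score → arabica.

arabica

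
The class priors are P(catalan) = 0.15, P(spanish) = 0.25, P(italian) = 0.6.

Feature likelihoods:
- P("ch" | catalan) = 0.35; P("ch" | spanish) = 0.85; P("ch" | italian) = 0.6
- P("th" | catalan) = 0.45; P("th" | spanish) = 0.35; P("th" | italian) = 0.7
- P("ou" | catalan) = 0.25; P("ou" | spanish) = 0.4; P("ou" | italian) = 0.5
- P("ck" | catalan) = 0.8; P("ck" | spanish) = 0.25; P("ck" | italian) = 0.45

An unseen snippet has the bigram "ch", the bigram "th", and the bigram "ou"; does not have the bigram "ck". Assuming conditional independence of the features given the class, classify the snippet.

italian

catalan: 0.15 × 0.35 × 0.45 × 0.25 × (1−0.8) = 0.00118125
spanish: 0.25 × 0.85 × 0.35 × 0.4 × (1−0.25) = 0.0223125
italian: 0.6 × 0.6 × 0.7 × 0.5 × (1−0.45) = 0.0693
Highest score → italian.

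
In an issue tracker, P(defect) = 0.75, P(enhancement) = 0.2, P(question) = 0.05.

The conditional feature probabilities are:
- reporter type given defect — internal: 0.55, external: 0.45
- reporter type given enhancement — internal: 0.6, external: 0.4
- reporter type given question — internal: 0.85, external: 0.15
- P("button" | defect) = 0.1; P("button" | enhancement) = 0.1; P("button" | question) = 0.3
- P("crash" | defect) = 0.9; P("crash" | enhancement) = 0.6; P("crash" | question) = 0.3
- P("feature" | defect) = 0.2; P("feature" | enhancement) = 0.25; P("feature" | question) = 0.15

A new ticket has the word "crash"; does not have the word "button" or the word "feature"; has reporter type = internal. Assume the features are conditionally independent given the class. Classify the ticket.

defect: 0.75 × 0.55 × (1−0.1) × 0.9 × (1−0.2) = 0.2673
enhancement: 0.2 × 0.6 × (1−0.1) × 0.6 × (1−0.25) = 0.0486
question: 0.05 × 0.85 × (1−0.3) × 0.3 × (1−0.15) = 0.00758625
Highest score → defect.

defect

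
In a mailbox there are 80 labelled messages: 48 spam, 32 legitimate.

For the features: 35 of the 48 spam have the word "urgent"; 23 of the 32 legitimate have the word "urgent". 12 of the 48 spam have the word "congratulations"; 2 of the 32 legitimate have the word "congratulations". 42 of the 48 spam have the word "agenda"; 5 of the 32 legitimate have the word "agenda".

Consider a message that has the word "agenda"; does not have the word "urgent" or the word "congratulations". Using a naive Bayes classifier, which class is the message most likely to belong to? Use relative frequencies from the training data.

spam: (48/80) × (13/48) × (36/48) × (42/48) = 0.106640625
legitimate: (32/80) × (9/32) × (30/32) × (5/32) = 0.0164794921875
Highest score → spam.

spam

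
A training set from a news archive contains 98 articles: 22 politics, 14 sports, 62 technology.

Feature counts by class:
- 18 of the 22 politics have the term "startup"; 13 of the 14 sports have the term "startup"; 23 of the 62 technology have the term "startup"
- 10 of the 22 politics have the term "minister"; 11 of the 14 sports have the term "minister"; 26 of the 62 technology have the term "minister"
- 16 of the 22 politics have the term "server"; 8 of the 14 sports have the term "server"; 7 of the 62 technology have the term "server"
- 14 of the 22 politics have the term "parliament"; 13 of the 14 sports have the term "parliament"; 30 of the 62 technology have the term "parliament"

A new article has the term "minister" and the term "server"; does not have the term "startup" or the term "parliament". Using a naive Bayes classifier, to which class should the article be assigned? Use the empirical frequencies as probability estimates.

technology

politics: (22/98) × (4/22) × (10/22) × (16/22) × (8/22) ≈ 0.00490655
sports: (14/98) × (1/14) × (11/14) × (8/14) × (1/14) ≈ 0.000327245
technology: (62/98) × (39/62) × (26/62) × (7/62) × (32/62) ≈ 0.00972489
Highest score → technology.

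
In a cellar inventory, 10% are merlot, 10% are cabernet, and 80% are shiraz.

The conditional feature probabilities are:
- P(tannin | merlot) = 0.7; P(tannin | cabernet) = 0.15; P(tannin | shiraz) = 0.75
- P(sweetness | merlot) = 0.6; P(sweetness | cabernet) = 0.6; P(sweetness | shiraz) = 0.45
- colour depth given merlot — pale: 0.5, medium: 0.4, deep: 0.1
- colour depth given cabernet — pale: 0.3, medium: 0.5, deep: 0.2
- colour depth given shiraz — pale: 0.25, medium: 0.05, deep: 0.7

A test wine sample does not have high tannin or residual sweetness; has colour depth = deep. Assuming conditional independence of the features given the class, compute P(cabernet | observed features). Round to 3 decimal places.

merlot: 0.1 × (1−0.7) × (1−0.6) × 0.1 = 0.0012
cabernet: 0.1 × (1−0.15) × (1−0.6) × 0.2 = 0.0068
shiraz: 0.8 × (1−0.75) × (1−0.45) × 0.7 = 0.077
P(cabernet | x) = 0.0068 / 0.085 ≈ 0.080

0.080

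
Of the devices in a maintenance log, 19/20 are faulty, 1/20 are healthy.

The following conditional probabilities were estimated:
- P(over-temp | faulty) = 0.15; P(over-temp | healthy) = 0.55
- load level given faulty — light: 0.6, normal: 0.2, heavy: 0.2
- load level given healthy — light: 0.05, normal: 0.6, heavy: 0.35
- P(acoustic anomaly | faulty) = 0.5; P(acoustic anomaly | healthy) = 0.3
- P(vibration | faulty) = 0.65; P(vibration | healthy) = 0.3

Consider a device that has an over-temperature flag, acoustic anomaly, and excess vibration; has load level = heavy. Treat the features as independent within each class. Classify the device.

faulty: 0.95 × 0.15 × 0.2 × 0.5 × 0.65 = 0.0092625
healthy: 0.05 × 0.55 × 0.35 × 0.3 × 0.3 = 0.00086625
Highest score → faulty.

faulty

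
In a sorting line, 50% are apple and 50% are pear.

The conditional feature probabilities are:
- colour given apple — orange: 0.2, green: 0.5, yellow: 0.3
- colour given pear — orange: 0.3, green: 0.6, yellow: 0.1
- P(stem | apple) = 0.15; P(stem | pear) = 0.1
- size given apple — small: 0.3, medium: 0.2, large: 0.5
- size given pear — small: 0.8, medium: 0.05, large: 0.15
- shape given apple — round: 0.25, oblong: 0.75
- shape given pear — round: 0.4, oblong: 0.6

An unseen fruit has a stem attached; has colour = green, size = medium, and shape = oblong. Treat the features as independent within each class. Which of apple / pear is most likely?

apple: 0.5 × 0.5 × 0.15 × 0.2 × 0.75 = 0.005625
pear: 0.5 × 0.6 × 0.1 × 0.05 × 0.6 = 0.0009
Highest score → apple.

apple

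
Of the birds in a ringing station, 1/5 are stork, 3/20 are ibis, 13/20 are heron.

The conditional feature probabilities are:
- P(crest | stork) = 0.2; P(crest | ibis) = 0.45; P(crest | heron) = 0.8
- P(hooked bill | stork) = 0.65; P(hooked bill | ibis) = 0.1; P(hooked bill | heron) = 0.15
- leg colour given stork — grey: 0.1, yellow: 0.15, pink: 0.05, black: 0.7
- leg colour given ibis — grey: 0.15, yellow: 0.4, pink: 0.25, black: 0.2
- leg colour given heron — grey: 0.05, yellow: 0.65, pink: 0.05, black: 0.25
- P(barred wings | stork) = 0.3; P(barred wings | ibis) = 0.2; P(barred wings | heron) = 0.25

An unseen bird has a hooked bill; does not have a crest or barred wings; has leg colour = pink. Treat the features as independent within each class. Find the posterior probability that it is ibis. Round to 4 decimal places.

stork: 0.2 × (1−0.2) × 0.65 × 0.05 × (1−0.3) = 0.00364
ibis: 0.15 × (1−0.45) × 0.1 × 0.25 × (1−0.2) = 0.00165
heron: 0.65 × (1−0.8) × 0.15 × 0.05 × (1−0.25) = 0.00073125
P(ibis | x) = 0.00165 / 0.00602125 ≈ 0.2740

0.2740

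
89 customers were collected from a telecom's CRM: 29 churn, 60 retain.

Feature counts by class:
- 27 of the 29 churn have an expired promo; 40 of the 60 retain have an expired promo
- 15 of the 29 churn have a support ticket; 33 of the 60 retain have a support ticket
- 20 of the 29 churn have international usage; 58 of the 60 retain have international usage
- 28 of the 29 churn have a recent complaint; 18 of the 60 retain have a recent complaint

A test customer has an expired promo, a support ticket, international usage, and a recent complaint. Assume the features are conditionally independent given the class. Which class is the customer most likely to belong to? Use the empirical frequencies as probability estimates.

churn

churn: (29/89) × (27/29) × (15/29) × (20/29) × (28/29) ≈ 0.104486
retain: (60/89) × (40/60) × (33/60) × (58/60) × (18/60) ≈ 0.0716854
Highest score → churn.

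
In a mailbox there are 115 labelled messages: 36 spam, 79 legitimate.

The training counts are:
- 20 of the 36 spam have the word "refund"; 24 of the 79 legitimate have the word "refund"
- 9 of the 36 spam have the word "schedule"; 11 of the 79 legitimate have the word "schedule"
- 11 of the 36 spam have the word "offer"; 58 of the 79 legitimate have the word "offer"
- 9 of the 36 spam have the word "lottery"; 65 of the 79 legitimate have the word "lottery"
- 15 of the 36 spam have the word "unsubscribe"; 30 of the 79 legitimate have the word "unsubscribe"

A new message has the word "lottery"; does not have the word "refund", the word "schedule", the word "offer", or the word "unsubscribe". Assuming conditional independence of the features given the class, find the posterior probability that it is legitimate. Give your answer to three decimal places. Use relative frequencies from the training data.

0.841

spam: (36/115) × (16/36) × (27/36) × (25/36) × (9/36) × (21/36) ≈ 0.0105676
legitimate: (79/115) × (55/79) × (68/79) × (21/79) × (65/79) × (49/79) ≈ 0.0558463
P(legitimate | x) = 0.0558463 / 0.0664139 ≈ 0.841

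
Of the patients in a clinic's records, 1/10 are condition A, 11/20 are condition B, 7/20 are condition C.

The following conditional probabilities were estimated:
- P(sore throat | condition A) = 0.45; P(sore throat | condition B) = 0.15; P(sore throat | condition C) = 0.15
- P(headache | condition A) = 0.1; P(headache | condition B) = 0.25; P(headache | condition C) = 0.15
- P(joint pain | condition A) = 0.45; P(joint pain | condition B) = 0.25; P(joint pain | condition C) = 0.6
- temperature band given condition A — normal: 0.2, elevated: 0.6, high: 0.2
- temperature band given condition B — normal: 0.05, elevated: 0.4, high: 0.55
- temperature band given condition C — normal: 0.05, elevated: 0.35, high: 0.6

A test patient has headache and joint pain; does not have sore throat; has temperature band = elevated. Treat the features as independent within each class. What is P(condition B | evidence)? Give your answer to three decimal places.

condition A: 0.1 × (1−0.45) × 0.1 × 0.45 × 0.6 = 0.001485
condition B: 0.55 × (1−0.15) × 0.25 × 0.25 × 0.4 = 0.0116875
condition C: 0.35 × (1−0.15) × 0.15 × 0.6 × 0.35 = 0.00937125
P(condition B | x) = 0.0116875 / 0.02254375 ≈ 0.518

0.518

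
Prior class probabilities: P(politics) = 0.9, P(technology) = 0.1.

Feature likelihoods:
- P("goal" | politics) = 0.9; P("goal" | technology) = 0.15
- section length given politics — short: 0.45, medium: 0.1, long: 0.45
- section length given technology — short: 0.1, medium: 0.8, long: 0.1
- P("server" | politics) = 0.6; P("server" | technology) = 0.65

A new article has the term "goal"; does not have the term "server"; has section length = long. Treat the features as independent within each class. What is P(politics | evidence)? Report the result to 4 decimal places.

0.9964

politics: 0.9 × 0.9 × 0.45 × (1−0.6) = 0.1458
technology: 0.1 × 0.15 × 0.1 × (1−0.65) = 0.000525
P(politics | x) = 0.1458 / 0.146325 ≈ 0.9964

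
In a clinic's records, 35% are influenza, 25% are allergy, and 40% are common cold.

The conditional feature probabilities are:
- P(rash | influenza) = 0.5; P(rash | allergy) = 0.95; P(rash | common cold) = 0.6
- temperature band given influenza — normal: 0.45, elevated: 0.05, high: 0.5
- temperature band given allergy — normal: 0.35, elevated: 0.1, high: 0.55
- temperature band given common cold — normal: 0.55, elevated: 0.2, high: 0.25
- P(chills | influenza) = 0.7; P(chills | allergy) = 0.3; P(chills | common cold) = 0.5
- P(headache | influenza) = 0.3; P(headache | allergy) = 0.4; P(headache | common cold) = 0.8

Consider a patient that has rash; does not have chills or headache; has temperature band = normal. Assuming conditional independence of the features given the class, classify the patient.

allergy

influenza: 0.35 × 0.5 × 0.45 × (1−0.7) × (1−0.3) = 0.0165375
allergy: 0.25 × 0.95 × 0.35 × (1−0.3) × (1−0.4) = 0.0349125
common cold: 0.4 × 0.6 × 0.55 × (1−0.5) × (1−0.8) = 0.0132
Highest score → allergy.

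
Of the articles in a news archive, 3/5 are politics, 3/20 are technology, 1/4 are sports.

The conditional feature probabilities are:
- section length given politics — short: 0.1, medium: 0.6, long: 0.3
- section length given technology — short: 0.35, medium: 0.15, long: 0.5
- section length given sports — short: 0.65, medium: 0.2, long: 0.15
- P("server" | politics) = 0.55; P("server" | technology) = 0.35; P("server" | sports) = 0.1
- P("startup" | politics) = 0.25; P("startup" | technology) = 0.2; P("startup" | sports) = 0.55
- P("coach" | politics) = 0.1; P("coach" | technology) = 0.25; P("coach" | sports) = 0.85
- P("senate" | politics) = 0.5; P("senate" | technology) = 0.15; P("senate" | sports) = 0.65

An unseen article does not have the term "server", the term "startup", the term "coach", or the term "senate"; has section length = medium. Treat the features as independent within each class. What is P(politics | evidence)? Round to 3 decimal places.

0.865

politics: 0.6 × 0.6 × (1−0.55) × (1−0.25) × (1−0.1) × (1−0.5) = 0.054675
technology: 0.15 × 0.15 × (1−0.35) × (1−0.2) × (1−0.25) × (1−0.15) = 0.00745875
sports: 0.25 × 0.2 × (1−0.1) × (1−0.55) × (1−0.85) × (1−0.65) = 0.001063125
P(politics | x) = 0.054675 / 0.063196875 ≈ 0.865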